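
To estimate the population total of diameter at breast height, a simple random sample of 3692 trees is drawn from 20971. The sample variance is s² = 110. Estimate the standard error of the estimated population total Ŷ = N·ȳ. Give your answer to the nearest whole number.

Var(Ŷ) = N²·Var(ȳ) = N²·(1 − n/N)·s²/n.
f = 3692/20971 = 0.17605264; Var(ȳ) = 0.82394736·110/3692 = 0.024548811.
Var(Ŷ) = 20971² · 0.024548811 = 1.0796146 × 10^7.
SE(Ŷ) = √(1.0796146 × 10^7) = 3286.

3286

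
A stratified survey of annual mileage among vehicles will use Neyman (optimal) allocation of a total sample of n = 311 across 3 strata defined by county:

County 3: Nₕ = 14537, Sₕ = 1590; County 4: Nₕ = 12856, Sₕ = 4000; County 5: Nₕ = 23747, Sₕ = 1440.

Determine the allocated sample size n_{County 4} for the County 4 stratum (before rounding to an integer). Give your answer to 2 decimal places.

147.08

Neyman allocation: nₕ = n·NₕSₕ / Σⱼ NⱼSⱼ.
Σ NⱼSⱼ = 14537·1590 + 12856·4000 + 23747·1440 = 1.0873351 × 10^8.
n_{County 4} = 311·12856·4000 / (1.0873351 × 10^8) = 147.08.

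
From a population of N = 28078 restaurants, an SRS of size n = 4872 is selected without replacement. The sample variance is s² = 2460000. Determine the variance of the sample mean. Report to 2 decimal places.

417.31

Under SRS without replacement, Var(ȳ) = (1 − f)·s²/n with f = n/N = 4872/28078 = 0.17351663.
Var(ȳ) = (1 − 0.17351663)·2460000/4872 = 0.82648337·504.92611 = 417.31303.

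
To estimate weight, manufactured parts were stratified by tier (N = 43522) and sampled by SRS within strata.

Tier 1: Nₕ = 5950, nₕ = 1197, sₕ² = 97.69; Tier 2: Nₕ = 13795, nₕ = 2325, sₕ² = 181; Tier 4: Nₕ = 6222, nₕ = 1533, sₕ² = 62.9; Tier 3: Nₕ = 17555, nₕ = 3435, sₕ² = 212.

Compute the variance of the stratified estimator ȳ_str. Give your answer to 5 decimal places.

Var(ȳ_str) = Σₕ Wₕ²(1 − fₕ)sₕ²/nₕ with Wₕ = Nₕ/N, N = 43522.
Tier 1: Wₕ = 0.13671247; term = 0.13671247²·(1 − 0.20117647)·97.69/1197 = 0.001218493.
Tier 2: Wₕ = 0.31696613; term = 0.31696613²·(1 − 0.16853933)·181/2325 = 0.0065031392.
Tier 4: Wₕ = 0.14296218; term = 0.14296218²·(1 − 0.24638380)·62.9/1533 = 6.3197666 × 10^-4.
Tier 3: Wₕ = 0.40335922; term = 0.40335922²·(1 − 0.19567075)·212/3435 = 0.00807657.
Sum = 0.016430179.

0.01643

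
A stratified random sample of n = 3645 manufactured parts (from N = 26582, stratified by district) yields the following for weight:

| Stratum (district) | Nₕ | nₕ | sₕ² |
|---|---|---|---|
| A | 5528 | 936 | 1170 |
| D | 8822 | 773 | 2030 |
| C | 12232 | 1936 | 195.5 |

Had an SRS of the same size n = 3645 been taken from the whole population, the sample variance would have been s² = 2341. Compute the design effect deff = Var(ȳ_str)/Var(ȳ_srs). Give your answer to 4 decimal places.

0.5897

Var(ȳ_str) = Σ Wₕ²(1−fₕ)sₕ²/nₕ with Wₕ = Nₕ/26582:
  A: (5528/26582)²·(1−936/5528)·1170/936 = 0.044906026
  D: (8822/26582)²·(1−773/8822)·2030/773 = 0.26390658
  C: (12232/26582)²·(1−1936/12232)·195.5/1936 = 0.017998326
  → Var(ȳ_str) = 0.32681093.
Var(ȳ_srs) = (1 − 3645/26582)·2341/3645 = 0.55418254.
deff = 0.32681093 / 0.55418254 = 0.5897.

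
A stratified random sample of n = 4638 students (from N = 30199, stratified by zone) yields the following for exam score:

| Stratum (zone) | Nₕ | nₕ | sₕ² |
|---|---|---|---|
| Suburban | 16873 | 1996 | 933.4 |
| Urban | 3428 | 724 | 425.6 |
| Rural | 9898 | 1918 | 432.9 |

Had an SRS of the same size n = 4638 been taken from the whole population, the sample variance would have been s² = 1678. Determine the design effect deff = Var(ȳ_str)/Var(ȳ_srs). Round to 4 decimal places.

Var(ȳ_str) = Σ Wₕ²(1−fₕ)sₕ²/nₕ with Wₕ = Nₕ/30199:
  Suburban: (16873/30199)²·(1−1996/16873)·933.4/1996 = 0.12871519
  Urban: (3428/30199)²·(1−724/3428)·425.6/724 = 0.0059748283
  Rural: (9898/30199)²·(1−1918/9898)·432.9/1918 = 0.019548084
  → Var(ȳ_str) = 0.1542381.
Var(ȳ_srs) = (1 − 4638/30199)·1678/4638 = 0.30622912.
deff = 0.1542381 / 0.30622912 = 0.5037.

0.5037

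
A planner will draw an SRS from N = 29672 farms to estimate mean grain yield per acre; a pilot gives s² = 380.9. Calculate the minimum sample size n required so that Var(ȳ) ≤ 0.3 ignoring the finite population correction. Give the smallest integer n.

Without fpc, n₀ = s²/D = 380.9/0.3 = 1269.6667.
Rounding up, n = 1270.

1270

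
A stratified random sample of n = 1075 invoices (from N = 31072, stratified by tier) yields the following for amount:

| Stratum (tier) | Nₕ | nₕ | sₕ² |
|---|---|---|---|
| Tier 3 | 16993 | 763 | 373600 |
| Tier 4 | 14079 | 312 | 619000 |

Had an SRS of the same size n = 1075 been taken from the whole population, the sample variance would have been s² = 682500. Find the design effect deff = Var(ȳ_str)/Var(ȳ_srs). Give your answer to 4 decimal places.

0.8780

Var(ȳ_str) = Σ Wₕ²(1−fₕ)sₕ²/nₕ with Wₕ = Nₕ/31072:
  Tier 3: (16993/31072)²·(1−763/16993)·373600/763 = 139.87255
  Tier 4: (14079/31072)²·(1−312/14079)·619000/312 = 398.29858
  → Var(ȳ_str) = 538.17113.
Var(ȳ_srs) = (1 − 1075/31072)·682500/1075 = 612.91861.
deff = 538.17113 / 612.91861 = 0.8780.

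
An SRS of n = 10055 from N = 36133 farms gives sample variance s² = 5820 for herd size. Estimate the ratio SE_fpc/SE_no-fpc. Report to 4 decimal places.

f = n/N = 10055/36133 = 0.27827747.
SE_no-fpc = √(s²/n) = 0.76079991; SE_fpc = √((1−f)s²/n) = 0.64633189.
Ratio = √(1−f) = 0.84954254.

0.8495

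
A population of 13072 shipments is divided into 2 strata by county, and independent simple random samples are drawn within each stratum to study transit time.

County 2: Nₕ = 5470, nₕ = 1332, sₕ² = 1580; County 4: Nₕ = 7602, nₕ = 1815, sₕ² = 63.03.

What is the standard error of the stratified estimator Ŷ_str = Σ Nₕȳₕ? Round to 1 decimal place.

Var(Ŷ_str) = Σₕ Nₕ²(1 − fₕ)sₕ²/nₕ.
County 2: 5470²·(1 − 1332/5470)·1580/1332 = 2.6849158 × 10^7.
County 4: 7602²·(1 − 1815/7602)·63.03/1815 = 1.5277491 × 10^6.
Sum = 2.8376907 × 10^7.
SE = √(2.8376907 × 10^7) = 5327.0.

5327.0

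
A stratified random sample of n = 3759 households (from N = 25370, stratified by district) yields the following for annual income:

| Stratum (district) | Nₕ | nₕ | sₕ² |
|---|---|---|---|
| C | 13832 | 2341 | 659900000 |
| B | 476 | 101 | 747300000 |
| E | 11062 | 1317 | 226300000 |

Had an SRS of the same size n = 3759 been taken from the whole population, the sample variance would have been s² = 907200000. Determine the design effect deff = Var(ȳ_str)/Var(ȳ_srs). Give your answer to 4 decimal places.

0.4886

Var(ȳ_str) = Σ Wₕ²(1−fₕ)sₕ²/nₕ with Wₕ = Nₕ/25370:
  C: (13832/25370)²·(1−2341/13832)·659900000/2341 = 69611.114
  B: (476/25370)²·(1−101/476)·747300000/101 = 2051.9695
  E: (11062/25370)²·(1−1317/11062)·226300000/1317 = 28778.844
  → Var(ȳ_str) = 100441.93.
Var(ȳ_srs) = (1 − 3759/25370)·907200000/3759 = 205582.01.
deff = 100441.93 / 205582.01 = 0.4886.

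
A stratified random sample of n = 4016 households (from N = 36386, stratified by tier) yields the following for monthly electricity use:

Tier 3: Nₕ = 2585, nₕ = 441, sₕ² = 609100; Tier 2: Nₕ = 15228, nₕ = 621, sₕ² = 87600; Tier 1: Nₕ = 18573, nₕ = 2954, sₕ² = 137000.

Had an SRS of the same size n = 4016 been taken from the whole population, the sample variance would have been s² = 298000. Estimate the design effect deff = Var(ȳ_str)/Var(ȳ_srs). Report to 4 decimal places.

Var(ȳ_str) = Σ Wₕ²(1−fₕ)sₕ²/nₕ with Wₕ = Nₕ/36386:
  Tier 3: (2585/36386)²·(1−441/2585)·609100/441 = 5.7818485
  Tier 2: (15228/36386)²·(1−621/15228)·87600/621 = 23.699969
  Tier 1: (18573/36386)²·(1−2954/18573)·137000/2954 = 10.161942
  → Var(ȳ_str) = 39.64376.
Var(ȳ_srs) = (1 − 4016/36386)·298000/4016 = 66.013224.
deff = 39.64376 / 66.013224 = 0.6005.

0.6005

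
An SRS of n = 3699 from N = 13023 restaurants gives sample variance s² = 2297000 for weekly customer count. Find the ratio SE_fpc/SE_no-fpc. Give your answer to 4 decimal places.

0.8461

f = n/N = 3699/13023 = 0.28403594.
SE_no-fpc = √(s²/n) = 24.919443; SE_fpc = √((1−f)s²/n) = 21.085502.
Ratio = √(1−f) = 0.84614660.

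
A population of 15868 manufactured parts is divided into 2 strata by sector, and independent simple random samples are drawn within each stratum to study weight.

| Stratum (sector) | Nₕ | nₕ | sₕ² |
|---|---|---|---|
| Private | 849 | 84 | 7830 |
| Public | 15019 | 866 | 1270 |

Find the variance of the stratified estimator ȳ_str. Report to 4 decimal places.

Var(ȳ_str) = Σₕ Wₕ²(1 − fₕ)sₕ²/nₕ with Wₕ = Nₕ/N, N = 15868.
Private: Wₕ = 0.05350391; term = 0.05350391²·(1 − 0.09893993)·7830/84 = 0.24044028.
Public: Wₕ = 0.94649609; term = 0.94649609²·(1 − 0.05766030)·1270/866 = 1.2380294.
Sum = 1.4784697.

1.4785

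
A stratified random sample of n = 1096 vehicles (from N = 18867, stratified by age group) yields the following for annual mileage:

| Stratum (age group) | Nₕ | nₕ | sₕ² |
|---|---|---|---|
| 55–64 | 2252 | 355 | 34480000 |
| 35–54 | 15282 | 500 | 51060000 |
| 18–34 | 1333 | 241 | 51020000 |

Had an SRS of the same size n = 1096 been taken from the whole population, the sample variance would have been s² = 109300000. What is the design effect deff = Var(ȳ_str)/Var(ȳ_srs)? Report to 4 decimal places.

0.7115

Var(ȳ_str) = Σ Wₕ²(1−fₕ)sₕ²/nₕ with Wₕ = Nₕ/18867:
  55–64: (2252/18867)²·(1−355/2252)·34480000/355 = 1165.652
  35–54: (15282/18867)²·(1−500/15282)·51060000/500 = 64806.49
  18–34: (1333/18867)²·(1−241/1333)·51020000/241 = 865.70615
  → Var(ȳ_str) = 66837.848.
Var(ȳ_srs) = (1 − 1096/18867)·109300000/1096 = 93933.094.
deff = 66837.848 / 93933.094 = 0.7115.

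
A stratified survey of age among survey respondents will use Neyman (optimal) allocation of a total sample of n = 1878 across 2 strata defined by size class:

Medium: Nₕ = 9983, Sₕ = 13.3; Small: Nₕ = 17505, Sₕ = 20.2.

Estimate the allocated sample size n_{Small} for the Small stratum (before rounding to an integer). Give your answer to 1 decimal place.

Neyman allocation: nₕ = n·NₕSₕ / Σⱼ NⱼSⱼ.
Σ NⱼSⱼ = 9983·13.3 + 17505·20.2 = 486374.9.
n_{Small} = 1878·17505·20.2 / 486374.9 = 1365.3.

1365.3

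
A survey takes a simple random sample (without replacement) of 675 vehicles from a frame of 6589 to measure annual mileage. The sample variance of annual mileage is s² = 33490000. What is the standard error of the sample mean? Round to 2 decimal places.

Under SRS without replacement, Var(ȳ) = (1 − f)·s²/n with f = n/N = 675/6589 = 0.10244347.
Var(ȳ) = (1 − 0.10244347)·33490000/675 = 0.89755653·49614.815 = 44532.101.
SE(ȳ) = √(44532.101) = 211.03.

211.03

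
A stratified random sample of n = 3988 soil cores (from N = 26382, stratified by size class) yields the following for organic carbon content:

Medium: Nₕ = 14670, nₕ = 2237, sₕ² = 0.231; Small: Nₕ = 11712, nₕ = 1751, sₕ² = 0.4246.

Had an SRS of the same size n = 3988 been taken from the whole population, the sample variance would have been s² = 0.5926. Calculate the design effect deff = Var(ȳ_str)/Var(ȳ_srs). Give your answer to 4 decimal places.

Var(ȳ_str) = Σ Wₕ²(1−fₕ)sₕ²/nₕ with Wₕ = Nₕ/26382:
  Medium: (14670/26382)²·(1−2237/14670)·0.231/2237 = 2.706055 × 10^-5
  Small: (11712/26382)²·(1−1751/11712)·0.4246/1751 = 4.0645495 × 10^-5
  → Var(ȳ_str) = 6.7706045 × 10^-5.
Var(ȳ_srs) = (1 − 3988/26382)·0.5926/3988 = 1.261335 × 10^-4.
deff = (6.7706045 × 10^-5) / (1.261335 × 10^-4) = 0.5368.

0.5368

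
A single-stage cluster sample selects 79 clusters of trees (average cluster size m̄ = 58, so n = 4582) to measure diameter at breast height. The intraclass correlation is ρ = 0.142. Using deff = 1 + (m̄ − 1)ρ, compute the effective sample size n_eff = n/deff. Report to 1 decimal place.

503.8

deff = 1 + (58 − 1)·0.142 = 1 + 8.094 = 9.094.
n_eff = 4582 / 9.094 = 503.8.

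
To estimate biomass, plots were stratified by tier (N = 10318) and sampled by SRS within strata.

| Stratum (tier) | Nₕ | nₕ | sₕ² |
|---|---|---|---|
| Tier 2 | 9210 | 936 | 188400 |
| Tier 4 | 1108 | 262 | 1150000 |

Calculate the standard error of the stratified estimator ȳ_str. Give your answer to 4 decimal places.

Var(ȳ_str) = Σₕ Wₕ²(1 − fₕ)sₕ²/nₕ with Wₕ = Nₕ/N, N = 10318.
Tier 2: Wₕ = 0.89261485; term = 0.89261485²·(1 − 0.10162866)·188400/936 = 144.07517.
Tier 4: Wₕ = 0.10738515; term = 0.10738515²·(1 − 0.23646209)·1150000/262 = 38.646986.
Sum = 182.72216.
SE = √(182.72216) = 13.5175.

13.5175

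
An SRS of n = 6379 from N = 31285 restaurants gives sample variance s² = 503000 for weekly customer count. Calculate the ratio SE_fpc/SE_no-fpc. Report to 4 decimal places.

f = n/N = 6379/31285 = 0.20389963.
SE_no-fpc = √(s²/n) = 8.8798922; SE_fpc = √((1−f)s²/n) = 7.9230355.
Ratio = √(1−f) = 0.89224457.

0.8922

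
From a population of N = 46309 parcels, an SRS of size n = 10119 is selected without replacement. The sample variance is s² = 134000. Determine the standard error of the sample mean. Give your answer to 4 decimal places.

Under SRS without replacement, Var(ȳ) = (1 − f)·s²/n with f = n/N = 10119/46309 = 0.21851044.
Var(ȳ) = (1 − 0.21851044)·134000/10119 = 0.78148956·13.242415 = 10.348809.
SE(ȳ) = √(10.348809) = 3.2170.

3.2170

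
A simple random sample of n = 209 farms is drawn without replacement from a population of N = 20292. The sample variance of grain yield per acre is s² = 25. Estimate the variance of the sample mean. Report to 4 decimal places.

0.1184

Under SRS without replacement, Var(ȳ) = (1 − f)·s²/n with f = n/N = 209/20292 = 0.01029963.
Var(ȳ) = (1 − 0.01029963)·25/209 = 0.98970037·0.11961722 = 0.11838521.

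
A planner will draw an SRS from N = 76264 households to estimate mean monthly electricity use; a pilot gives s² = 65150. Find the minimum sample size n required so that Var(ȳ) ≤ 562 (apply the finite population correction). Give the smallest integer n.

116

Without fpc, n₀ = s²/D = 65150/562 = 115.9253.
With fpc, (1 − n/N)·s²/n ≤ D requires n ≥ n₀/(1 + n₀/N) = 115.9253/(1 + 115.9253/76264) = 115.7494.
Rounding up, n = 116.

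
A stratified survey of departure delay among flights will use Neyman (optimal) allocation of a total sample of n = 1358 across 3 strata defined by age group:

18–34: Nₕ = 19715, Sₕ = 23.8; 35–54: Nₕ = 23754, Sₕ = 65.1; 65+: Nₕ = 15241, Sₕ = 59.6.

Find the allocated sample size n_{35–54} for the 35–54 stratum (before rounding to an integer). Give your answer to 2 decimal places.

Neyman allocation: nₕ = n·NₕSₕ / Σⱼ NⱼSⱼ.
Σ NⱼSⱼ = 19715·23.8 + 23754·65.1 + 15241·59.6 = 2.923966 × 10^6.
n_{35–54} = 1358·23754·65.1 / (2.923966 × 10^6) = 718.20.

718.20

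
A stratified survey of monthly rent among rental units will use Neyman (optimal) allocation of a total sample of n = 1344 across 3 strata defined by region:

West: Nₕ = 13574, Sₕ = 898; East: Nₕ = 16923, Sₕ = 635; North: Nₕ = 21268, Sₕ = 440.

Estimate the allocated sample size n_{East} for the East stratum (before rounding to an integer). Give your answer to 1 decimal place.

447.2

Neyman allocation: nₕ = n·NₕSₕ / Σⱼ NⱼSⱼ.
Σ NⱼSⱼ = 13574·898 + 16923·635 + 21268·440 = 3.2293477 × 10^7.
n_{East} = 1344·16923·635 / (3.2293477 × 10^7) = 447.2.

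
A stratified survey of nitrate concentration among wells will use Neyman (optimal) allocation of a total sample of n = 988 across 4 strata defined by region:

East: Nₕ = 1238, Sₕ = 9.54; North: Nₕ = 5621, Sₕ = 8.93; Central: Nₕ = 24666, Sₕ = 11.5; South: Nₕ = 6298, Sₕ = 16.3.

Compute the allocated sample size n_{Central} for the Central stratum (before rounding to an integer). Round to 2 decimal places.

625.12

Neyman allocation: nₕ = n·NₕSₕ / Σⱼ NⱼSⱼ.
Σ NⱼSⱼ = 1238·9.54 + 5621·8.93 + 24666·11.5 + 6298·16.3 = 448322.45.
n_{Central} = 988·24666·11.5 / 448322.45 = 625.12.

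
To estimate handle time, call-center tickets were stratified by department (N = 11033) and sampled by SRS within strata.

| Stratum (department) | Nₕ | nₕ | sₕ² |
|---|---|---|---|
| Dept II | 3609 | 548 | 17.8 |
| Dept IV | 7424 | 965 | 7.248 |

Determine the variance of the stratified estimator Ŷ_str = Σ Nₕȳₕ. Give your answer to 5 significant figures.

Var(Ŷ_str) = Σₕ Nₕ²(1 − fₕ)sₕ²/nₕ.
Dept II: 3609²·(1 − 548/3609)·17.8/548 = 358830.75.
Dept IV: 7424²·(1 − 965/7424)·7.248/965 = 360158.87.
Sum = 718989.62.

718990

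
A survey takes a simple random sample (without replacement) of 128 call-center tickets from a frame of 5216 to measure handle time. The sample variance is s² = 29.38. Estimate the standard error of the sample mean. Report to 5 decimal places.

Under SRS without replacement, Var(ȳ) = (1 − f)·s²/n with f = n/N = 128/5216 = 0.02453988.
Var(ȳ) = (1 − 0.02453988)·29.38/128 = 0.97546012·0.22953125 = 0.22389858.
SE(ȳ) = √(0.22389858) = 0.47318.

0.47318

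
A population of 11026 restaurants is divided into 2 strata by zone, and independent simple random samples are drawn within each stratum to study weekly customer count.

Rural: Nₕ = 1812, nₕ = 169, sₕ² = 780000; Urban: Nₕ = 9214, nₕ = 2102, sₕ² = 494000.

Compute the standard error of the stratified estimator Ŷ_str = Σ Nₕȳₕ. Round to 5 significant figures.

Var(Ŷ_str) = Σₕ Nₕ²(1 − fₕ)sₕ²/nₕ.
Rural: 1812²·(1 − 169/1812)·780000/169 = 1.3740535 × 10^10.
Urban: 9214²·(1 − 2102/9214)·494000/2102 = 1.5400478 × 10^10.
Sum = 2.9141013 × 10^10.
SE = √(2.9141013 × 10^10) = 170710.

170710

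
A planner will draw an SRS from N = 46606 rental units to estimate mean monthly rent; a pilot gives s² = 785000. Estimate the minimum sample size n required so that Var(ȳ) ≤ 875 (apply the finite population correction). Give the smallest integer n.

Without fpc, n₀ = s²/D = 785000/875 = 897.1429.
With fpc, (1 − n/N)·s²/n ≤ D requires n ≥ n₀/(1 + n₀/N) = 897.1429/(1 + 897.1429/46606) = 880.1995.
Rounding up, n = 881.

881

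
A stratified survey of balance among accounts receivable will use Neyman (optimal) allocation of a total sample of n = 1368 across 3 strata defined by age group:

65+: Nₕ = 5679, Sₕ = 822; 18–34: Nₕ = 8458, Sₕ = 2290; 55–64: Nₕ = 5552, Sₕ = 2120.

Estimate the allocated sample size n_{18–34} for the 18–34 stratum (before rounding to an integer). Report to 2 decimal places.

739.98

Neyman allocation: nₕ = n·NₕSₕ / Σⱼ NⱼSⱼ.
Σ NⱼSⱼ = 5679·822 + 8458·2290 + 5552·2120 = 3.5807198 × 10^7.
n_{18–34} = 1368·8458·2290 / (3.5807198 × 10^7) = 739.98.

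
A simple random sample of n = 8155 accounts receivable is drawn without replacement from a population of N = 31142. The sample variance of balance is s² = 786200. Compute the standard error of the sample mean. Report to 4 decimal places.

8.4357

Under SRS without replacement, Var(ȳ) = (1 − f)·s²/n with f = n/N = 8155/31142 = 0.26186501.
Var(ȳ) = (1 − 0.26186501)·786200/8155 = 0.73813499·96.407112 = 71.161463.
SE(ȳ) = √(71.161463) = 8.4357.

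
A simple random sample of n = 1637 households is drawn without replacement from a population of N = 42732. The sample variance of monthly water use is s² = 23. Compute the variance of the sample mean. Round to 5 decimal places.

0.01351

Under SRS without replacement, Var(ȳ) = (1 − f)·s²/n with f = n/N = 1637/42732 = 0.03830853.
Var(ȳ) = (1 − 0.03830853)·23/1637 = 0.96169147·0.014050092 = 0.013511853.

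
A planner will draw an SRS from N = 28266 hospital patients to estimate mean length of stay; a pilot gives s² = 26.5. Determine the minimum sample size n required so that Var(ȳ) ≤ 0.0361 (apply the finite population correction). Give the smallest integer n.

Without fpc, n₀ = s²/D = 26.5/0.0361 = 734.0720.
With fpc, (1 − n/N)·s²/n ≤ D requires n ≥ n₀/(1 + n₀/N) = 734.0720/(1 + 734.0720/28266) = 715.4906.
Rounding up, n = 716.

716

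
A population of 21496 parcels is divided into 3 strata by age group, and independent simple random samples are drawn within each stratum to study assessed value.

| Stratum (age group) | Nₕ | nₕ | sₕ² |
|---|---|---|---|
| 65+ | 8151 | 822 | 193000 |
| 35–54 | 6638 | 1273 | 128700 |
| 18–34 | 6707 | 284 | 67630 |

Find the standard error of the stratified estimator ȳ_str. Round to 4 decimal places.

Var(ȳ_str) = Σₕ Wₕ²(1 − fₕ)sₕ²/nₕ with Wₕ = Nₕ/N, N = 21496.
65+: Wₕ = 0.37918683; term = 0.37918683²·(1 − 0.10084652)·193000/822 = 30.35469.
35–54: Wₕ = 0.30880164; term = 0.30880164²·(1 − 0.19177463)·128700/1273 = 7.791872.
18–34: Wₕ = 0.31201154; term = 0.31201154²·(1 − 0.04234382)·67630/284 = 22.200971.
Sum = 60.347533.
SE = √(60.347533) = 7.7684.

7.7684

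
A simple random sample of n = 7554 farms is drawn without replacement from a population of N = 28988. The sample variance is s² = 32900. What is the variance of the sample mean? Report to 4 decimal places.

Under SRS without replacement, Var(ȳ) = (1 − f)·s²/n with f = n/N = 7554/28988 = 0.26059059.
Var(ȳ) = (1 − 0.26059059)·32900/7554 = 0.73940941·4.3553084 = 3.2203561.

3.2204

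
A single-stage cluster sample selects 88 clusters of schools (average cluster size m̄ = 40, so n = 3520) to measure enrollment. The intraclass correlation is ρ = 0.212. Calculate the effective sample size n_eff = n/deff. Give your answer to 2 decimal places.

deff = 1 + (40 − 1)·0.212 = 1 + 8.268 = 9.268.
n_eff = 3520 / 9.268 = 379.80.

379.80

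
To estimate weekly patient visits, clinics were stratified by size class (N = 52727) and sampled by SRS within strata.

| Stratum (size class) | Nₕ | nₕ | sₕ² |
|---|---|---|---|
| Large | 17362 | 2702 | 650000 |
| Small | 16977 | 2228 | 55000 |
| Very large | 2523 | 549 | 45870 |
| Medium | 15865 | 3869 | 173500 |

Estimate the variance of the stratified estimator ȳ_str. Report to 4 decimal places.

Var(ȳ_str) = Σₕ Wₕ²(1 − fₕ)sₕ²/nₕ with Wₕ = Nₕ/N, N = 52727.
Large: Wₕ = 0.32928101; term = 0.32928101²·(1 − 0.15562723)·650000/2702 = 22.02397.
Small: Wₕ = 0.32197925; term = 0.32197925²·(1 − 0.13123638)·55000/2228 = 2.223335.
Very large: Wₕ = 0.04785025; term = 0.04785025²·(1 − 0.21759810)·45870/549 = 0.14967686.
Medium: Wₕ = 0.30088949; term = 0.30088949²·(1 − 0.24387015)·173500/3869 = 3.0698076.
Sum = 27.466789.

27.4668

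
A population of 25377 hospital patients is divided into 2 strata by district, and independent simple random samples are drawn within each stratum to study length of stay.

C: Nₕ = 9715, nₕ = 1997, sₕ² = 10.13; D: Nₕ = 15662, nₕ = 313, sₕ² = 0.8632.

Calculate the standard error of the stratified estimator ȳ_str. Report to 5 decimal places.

Var(ȳ_str) = Σₕ Wₕ²(1 − fₕ)sₕ²/nₕ with Wₕ = Nₕ/N, N = 25377.
C: Wₕ = 0.38282697; term = 0.38282697²·(1 − 0.20555841)·10.13/1997 = 5.9060674 × 10^-4.
D: Wₕ = 0.61717303; term = 0.61717303²·(1 − 0.01998468)·0.8632/313 = 0.0010294703.
Sum = 0.001620077.
SE = √(0.001620077) = 0.04025.

0.04025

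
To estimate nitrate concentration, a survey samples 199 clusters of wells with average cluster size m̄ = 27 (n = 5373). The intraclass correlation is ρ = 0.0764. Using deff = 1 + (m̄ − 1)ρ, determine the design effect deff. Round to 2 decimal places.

2.99

deff = 1 + (27 − 1)·0.0764 = 1 + 1.9864 = 2.9864.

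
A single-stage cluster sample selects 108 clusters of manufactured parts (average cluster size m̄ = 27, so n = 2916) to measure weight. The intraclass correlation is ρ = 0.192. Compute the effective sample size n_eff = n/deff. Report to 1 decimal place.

deff = 1 + (27 − 1)·0.192 = 1 + 4.992 = 5.992.
n_eff = 2916 / 5.992 = 486.6.

486.6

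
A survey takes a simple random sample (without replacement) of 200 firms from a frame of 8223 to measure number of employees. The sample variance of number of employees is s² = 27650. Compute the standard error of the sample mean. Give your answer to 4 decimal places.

Under SRS without replacement, Var(ȳ) = (1 − f)·s²/n with f = n/N = 200/8223 = 0.02432202.
Var(ȳ) = (1 − 0.02432202)·27650/200 = 0.97567798·138.25 = 134.88748.
SE(ȳ) = √(134.88748) = 11.6141.

11.6141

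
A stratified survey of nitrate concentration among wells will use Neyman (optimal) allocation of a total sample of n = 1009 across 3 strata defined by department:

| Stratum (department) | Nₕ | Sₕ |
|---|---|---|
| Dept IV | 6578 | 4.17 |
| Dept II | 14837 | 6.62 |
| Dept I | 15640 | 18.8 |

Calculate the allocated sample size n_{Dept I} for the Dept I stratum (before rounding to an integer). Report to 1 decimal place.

Neyman allocation: nₕ = n·NₕSₕ / Σⱼ NⱼSⱼ.
Σ NⱼSⱼ = 6578·4.17 + 14837·6.62 + 15640·18.8 = 419683.2.
n_{Dept I} = 1009·15640·18.8 / 419683.2 = 706.9.

706.9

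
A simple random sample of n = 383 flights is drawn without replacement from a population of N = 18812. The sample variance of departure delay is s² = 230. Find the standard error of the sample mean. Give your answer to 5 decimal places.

Under SRS without replacement, Var(ȳ) = (1 − f)·s²/n with f = n/N = 383/18812 = 0.02035935.
Var(ȳ) = (1 − 0.02035935)·230/383 = 0.97964065·0.60052219 = 0.58829595.
SE(ȳ) = √(0.58829595) = 0.76700.

0.76700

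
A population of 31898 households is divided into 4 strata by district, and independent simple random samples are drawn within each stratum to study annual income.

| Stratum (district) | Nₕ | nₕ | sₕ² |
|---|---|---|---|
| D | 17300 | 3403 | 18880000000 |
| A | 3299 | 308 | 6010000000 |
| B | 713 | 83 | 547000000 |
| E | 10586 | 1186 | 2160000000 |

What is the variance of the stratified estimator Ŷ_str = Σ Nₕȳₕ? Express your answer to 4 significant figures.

1.711 × 10^15

Var(Ŷ_str) = Σₕ Nₕ²(1 − fₕ)sₕ²/nₕ.
D: 17300²·(1 − 3403/17300)·18880000000/3403 = 1.3338506 × 10^15.
A: 3299²·(1 − 308/3299)·6010000000/308 = 1.9254067 × 10^14.
B: 713²·(1 − 83/713)·547000000/83 = 2.9603245 × 10^12.
E: 10586²·(1 − 1186/10586)·2160000000/1186 = 1.8122946 × 10^14.
Sum = 1.7105811 × 10^15.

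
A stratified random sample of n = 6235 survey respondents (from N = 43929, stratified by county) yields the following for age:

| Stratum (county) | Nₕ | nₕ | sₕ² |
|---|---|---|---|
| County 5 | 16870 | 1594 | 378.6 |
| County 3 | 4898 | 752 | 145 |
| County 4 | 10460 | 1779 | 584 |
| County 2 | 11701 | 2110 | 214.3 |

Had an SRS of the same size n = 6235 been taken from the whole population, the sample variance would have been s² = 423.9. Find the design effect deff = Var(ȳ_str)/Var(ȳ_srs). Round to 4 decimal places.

0.9445

Var(ȳ_str) = Σ Wₕ²(1−fₕ)sₕ²/nₕ with Wₕ = Nₕ/43929:
  County 5: (16870/43929)²·(1−1594/16870)·378.6/1594 = 0.031718628
  County 3: (4898/43929)²·(1−752/4898)·145/752 = 0.0020290633
  County 4: (10460/43929)²·(1−1779/10460)·584/1779 = 0.0154467
  County 2: (11701/43929)²·(1−2110/11701)·214.3/2110 = 0.0059064149
  → Var(ȳ_str) = 0.055100806.
Var(ȳ_srs) = (1 − 6235/43929)·423.9/6235 = 0.058337507.
deff = 0.055100806 / 0.058337507 = 0.9445.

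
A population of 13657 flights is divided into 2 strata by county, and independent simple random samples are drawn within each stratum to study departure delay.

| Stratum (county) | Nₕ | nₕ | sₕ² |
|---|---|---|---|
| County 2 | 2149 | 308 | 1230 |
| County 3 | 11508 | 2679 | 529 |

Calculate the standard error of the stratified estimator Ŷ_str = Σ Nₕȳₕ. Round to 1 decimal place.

Var(Ŷ_str) = Σₕ Nₕ²(1 − fₕ)sₕ²/nₕ.
County 2: 2149²·(1 − 308/2149)·1230/308 = 1.5799546 × 10^7.
County 3: 11508²·(1 − 2679/11508)·529/2679 = 2.0062929 × 10^7.
Sum = 3.5862475 × 10^7.
SE = √(3.5862475 × 10^7) = 5988.5.

5988.5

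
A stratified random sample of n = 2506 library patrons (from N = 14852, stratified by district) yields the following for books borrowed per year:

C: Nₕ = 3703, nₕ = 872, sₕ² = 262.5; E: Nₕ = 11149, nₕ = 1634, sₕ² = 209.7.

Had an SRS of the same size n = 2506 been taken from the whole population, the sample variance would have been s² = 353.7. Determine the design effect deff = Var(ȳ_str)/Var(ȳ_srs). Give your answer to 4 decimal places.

0.6480

Var(ȳ_str) = Σ Wₕ²(1−fₕ)sₕ²/nₕ with Wₕ = Nₕ/14852:
  C: (3703/14852)²·(1−872/3703)·262.5/872 = 0.014306603
  E: (11149/14852)²·(1−1634/11149)·209.7/1634 = 0.06171933
  → Var(ȳ_str) = 0.076025933.
Var(ȳ_srs) = (1 − 2506/14852)·353.7/2506 = 0.11732629.
deff = 0.076025933 / 0.11732629 = 0.6480.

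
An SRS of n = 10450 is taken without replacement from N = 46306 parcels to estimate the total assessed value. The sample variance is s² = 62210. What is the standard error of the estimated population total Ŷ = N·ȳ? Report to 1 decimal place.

Var(Ŷ) = N²·Var(ȳ) = N²·(1 − n/N)·s²/n.
f = 10450/46306 = 0.22567270; Var(ȳ) = 0.77432730·62210/10450 = 4.6096556.
Var(Ŷ) = 46306² · 4.6096556 = 9.8842339 × 10^9.
SE(Ŷ) = √(9.8842339 × 10^9) = 99419.5.

99419.5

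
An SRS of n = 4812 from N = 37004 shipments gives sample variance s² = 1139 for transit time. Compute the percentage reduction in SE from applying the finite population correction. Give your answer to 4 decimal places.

f = n/N = 4812/37004 = 0.13004000.
SE_no-fpc = √(s²/n) = 0.48651816; SE_fpc = √((1−f)s²/n) = 0.4537835.
Ratio = √(1−f) = 0.93271647. Reduction = 100·(1 − 0.93271647) = 6.7284%.

6.7284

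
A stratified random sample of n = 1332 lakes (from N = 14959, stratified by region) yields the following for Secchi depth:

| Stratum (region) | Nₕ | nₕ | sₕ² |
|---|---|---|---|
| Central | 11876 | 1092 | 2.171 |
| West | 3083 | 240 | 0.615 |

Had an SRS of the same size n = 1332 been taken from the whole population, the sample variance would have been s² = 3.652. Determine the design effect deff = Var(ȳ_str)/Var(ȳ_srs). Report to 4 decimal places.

Var(ȳ_str) = Σ Wₕ²(1−fₕ)sₕ²/nₕ with Wₕ = Nₕ/14959:
  Central: (11876/14959)²·(1−1092/11876)·2.171/1092 = 0.0011378424
  West: (3083/14959)²·(1−240/3083)·0.615/240 = 1.003712 × 10^-4
  → Var(ȳ_str) = 0.0012382136.
Var(ȳ_srs) = (1 − 1332/14959)·3.652/1332 = 0.0024976078.
deff = 0.0012382136 / 0.0024976078 = 0.4958.

0.4958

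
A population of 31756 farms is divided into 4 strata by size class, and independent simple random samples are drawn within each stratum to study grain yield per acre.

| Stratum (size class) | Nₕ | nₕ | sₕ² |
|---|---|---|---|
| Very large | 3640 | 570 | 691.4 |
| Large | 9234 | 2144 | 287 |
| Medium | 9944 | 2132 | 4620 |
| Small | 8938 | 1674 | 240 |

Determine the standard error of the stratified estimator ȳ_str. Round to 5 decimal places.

Var(ȳ_str) = Σₕ Wₕ²(1 − fₕ)sₕ²/nₕ with Wₕ = Nₕ/N, N = 31756.
Very large: Wₕ = 0.11462401; term = 0.11462401²·(1 − 0.15659341)·691.4/570 = 0.013441344.
Large: Wₕ = 0.29077970; term = 0.29077970²·(1 − 0.23218540)·287/2144 = 0.0086904374.
Medium: Wₕ = 0.31313767; term = 0.31313767²·(1 − 0.21440064)·4620/2132 = 0.16692698.
Small: Wₕ = 0.28145862; term = 0.28145862²·(1 − 0.18729022)·240/1674 = 0.0092303971.
Sum = 0.19828916.
SE = √(0.19828916) = 0.44530.

0.44530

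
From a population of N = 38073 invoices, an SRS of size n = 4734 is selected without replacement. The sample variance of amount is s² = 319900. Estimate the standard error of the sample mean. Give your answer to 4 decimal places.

7.6924

Under SRS without replacement, Var(ȳ) = (1 − f)·s²/n with f = n/N = 4734/38073 = 0.12434008.
Var(ȳ) = (1 − 0.12434008)·319900/4734 = 0.87565992·67.574989 = 59.17271.
SE(ȳ) = √(59.17271) = 7.6924.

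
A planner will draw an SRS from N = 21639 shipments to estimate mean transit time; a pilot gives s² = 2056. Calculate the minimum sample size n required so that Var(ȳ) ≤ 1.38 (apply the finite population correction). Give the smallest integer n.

1394

Without fpc, n₀ = s²/D = 2056/1.38 = 1489.8551.
With fpc, (1 − n/N)·s²/n ≤ D requires n ≥ n₀/(1 + n₀/N) = 1489.8551/(1 + 1489.8551/21639) = 1393.8854.
Rounding up, n = 1394.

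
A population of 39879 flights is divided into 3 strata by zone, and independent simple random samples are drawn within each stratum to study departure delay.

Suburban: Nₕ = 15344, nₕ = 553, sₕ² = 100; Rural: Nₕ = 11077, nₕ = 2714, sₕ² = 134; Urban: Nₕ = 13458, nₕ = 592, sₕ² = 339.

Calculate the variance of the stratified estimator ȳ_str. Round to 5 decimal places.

Var(ȳ_str) = Σₕ Wₕ²(1 − fₕ)sₕ²/nₕ with Wₕ = Nₕ/N, N = 39879.
Suburban: Wₕ = 0.38476391; term = 0.38476391²·(1 − 0.03604015)·100/553 = 0.025806106.
Rural: Wₕ = 0.27776524; term = 0.27776524²·(1 − 0.24501219)·134/2714 = 0.002876012.
Urban: Wₕ = 0.33747085; term = 0.33747085²·(1 − 0.04398871)·339/592 = 0.06234671.
Sum = 0.091028828.

0.09103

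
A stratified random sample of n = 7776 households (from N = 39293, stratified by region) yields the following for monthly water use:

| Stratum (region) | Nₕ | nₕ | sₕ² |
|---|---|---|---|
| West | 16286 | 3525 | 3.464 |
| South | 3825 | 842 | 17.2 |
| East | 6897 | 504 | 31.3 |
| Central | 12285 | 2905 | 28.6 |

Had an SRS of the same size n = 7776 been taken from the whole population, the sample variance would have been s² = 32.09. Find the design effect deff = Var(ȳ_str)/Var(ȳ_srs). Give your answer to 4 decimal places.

0.8434

Var(ȳ_str) = Σ Wₕ²(1−fₕ)sₕ²/nₕ with Wₕ = Nₕ/39293:
  West: (16286/39293)²·(1−3525/16286)·3.464/3525 = 1.3227797 × 10^-4
  South: (3825/39293)²·(1−842/3825)·17.2/842 = 1.5096305 × 10^-4
  East: (6897/39293)²·(1−504/6897)·31.3/504 = 0.0017735701
  Central: (12285/39293)²·(1−2905/12285)·28.6/2905 = 7.3479724 × 10^-4
  → Var(ȳ_str) = 0.0027916084.
Var(ȳ_srs) = (1 − 7776/39293)·32.09/7776 = 0.0033101155.
deff = 0.0027916084 / 0.0033101155 = 0.8434.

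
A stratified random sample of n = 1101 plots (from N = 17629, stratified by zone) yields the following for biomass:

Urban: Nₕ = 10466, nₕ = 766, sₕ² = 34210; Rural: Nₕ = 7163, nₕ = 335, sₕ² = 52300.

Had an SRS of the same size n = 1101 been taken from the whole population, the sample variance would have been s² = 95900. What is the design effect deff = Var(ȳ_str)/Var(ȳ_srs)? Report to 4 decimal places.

Var(ȳ_str) = Σ Wₕ²(1−fₕ)sₕ²/nₕ with Wₕ = Nₕ/17629:
  Urban: (10466/17629)²·(1−766/10466)·34210/766 = 14.588862
  Rural: (7163/17629)²·(1−335/7163)·52300/335 = 24.569142
  → Var(ȳ_str) = 39.158004.
Var(ȳ_srs) = (1 − 1101/17629)·95900/1101 = 81.662734.
deff = 39.158004 / 81.662734 = 0.4795.

0.4795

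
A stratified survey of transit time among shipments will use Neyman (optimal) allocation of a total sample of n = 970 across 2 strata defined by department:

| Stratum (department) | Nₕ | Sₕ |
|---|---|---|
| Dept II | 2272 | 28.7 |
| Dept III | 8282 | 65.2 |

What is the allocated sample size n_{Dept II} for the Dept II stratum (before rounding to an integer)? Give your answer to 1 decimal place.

104.5

Neyman allocation: nₕ = n·NₕSₕ / Σⱼ NⱼSⱼ.
Σ NⱼSⱼ = 2272·28.7 + 8282·65.2 = 605192.8.
n_{Dept II} = 970·2272·28.7 / 605192.8 = 104.5.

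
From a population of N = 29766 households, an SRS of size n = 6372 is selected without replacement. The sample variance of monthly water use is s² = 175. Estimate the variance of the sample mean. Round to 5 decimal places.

Under SRS without replacement, Var(ȳ) = (1 − f)·s²/n with f = n/N = 6372/29766 = 0.21406974.
Var(ȳ) = (1 − 0.21406974)·175/6372 = 0.78593026·0.027463905 = 0.021584714.

0.02158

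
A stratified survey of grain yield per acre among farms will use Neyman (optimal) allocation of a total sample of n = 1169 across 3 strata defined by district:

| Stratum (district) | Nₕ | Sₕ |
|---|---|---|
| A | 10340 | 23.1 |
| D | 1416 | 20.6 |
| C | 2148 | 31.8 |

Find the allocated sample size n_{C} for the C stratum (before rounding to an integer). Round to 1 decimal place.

Neyman allocation: nₕ = n·NₕSₕ / Σⱼ NⱼSⱼ.
Σ NⱼSⱼ = 10340·23.1 + 1416·20.6 + 2148·31.8 = 336330.
n_{C} = 1169·2148·31.8 / 336330 = 237.4.

237.4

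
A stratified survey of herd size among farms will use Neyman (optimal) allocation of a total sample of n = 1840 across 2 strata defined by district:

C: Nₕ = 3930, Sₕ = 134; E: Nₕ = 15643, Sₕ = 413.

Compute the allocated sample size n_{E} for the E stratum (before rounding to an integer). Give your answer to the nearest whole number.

Neyman allocation: nₕ = n·NₕSₕ / Σⱼ NⱼSⱼ.
Σ NⱼSⱼ = 3930·134 + 15643·413 = 6.987179 × 10^6.
n_{E} = 1840·15643·413 / (6.987179 × 10^6) = 1701.

1701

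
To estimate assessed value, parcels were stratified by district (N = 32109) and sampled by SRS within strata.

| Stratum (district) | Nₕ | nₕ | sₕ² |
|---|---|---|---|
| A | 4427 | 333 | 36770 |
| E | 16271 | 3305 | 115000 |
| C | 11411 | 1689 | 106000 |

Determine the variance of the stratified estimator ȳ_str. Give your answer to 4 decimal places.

Var(ȳ_str) = Σₕ Wₕ²(1 − fₕ)sₕ²/nₕ with Wₕ = Nₕ/N, N = 32109.
A: Wₕ = 0.13787412; term = 0.13787412²·(1 − 0.07522024)·36770/333 = 1.9411236.
E: Wₕ = 0.50674266; term = 0.50674266²·(1 − 0.20312212)·115000/3305 = 7.1202145.
C: Wₕ = 0.35538323; term = 0.35538323²·(1 − 0.14801507)·106000/1689 = 6.7530813.
Sum = 15.814419.

15.8144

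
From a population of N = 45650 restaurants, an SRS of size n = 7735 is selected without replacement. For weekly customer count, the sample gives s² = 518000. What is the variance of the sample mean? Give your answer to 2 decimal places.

Under SRS without replacement, Var(ȳ) = (1 − f)·s²/n with f = n/N = 7735/45650 = 0.16944140.
Var(ȳ) = (1 − 0.16944140)·518000/7735 = 0.83055860·66.968326 = 55.621119.

55.62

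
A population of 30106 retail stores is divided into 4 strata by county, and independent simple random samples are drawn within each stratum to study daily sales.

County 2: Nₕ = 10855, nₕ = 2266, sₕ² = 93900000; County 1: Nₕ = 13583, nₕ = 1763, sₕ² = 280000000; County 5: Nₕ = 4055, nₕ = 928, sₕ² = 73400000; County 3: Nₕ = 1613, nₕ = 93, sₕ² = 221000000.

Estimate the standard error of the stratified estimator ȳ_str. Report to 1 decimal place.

199.8

Var(ȳ_str) = Σₕ Wₕ²(1 − fₕ)sₕ²/nₕ with Wₕ = Nₕ/N, N = 30106.
County 2: Wₕ = 0.36055936; term = 0.36055936²·(1 − 0.20875173)·93900000/2266 = 4262.5747.
County 1: Wₕ = 0.45117252; term = 0.45117252²·(1 − 0.12979460)·280000000/1763 = 28132.789.
County 5: Wₕ = 0.13469076; term = 0.13469076²·(1 − 0.22885327)·73400000/928 = 1106.5237.
County 3: Wₕ = 0.05357736; term = 0.05357736²·(1 − 0.05765654)·221000000/93 = 6428.0784.
Sum = 39929.966.
SE = √(39929.966) = 199.8.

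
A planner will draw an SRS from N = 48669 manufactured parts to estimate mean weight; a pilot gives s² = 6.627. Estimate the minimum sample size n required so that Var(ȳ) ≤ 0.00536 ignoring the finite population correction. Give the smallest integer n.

Without fpc, n₀ = s²/D = 6.627/0.00536 = 1236.3806.
Rounding up, n = 1237.

1237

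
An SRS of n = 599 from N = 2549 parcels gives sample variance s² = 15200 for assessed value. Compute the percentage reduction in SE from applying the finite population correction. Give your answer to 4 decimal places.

f = n/N = 599/2549 = 0.23499412.
SE_no-fpc = √(s²/n) = 5.0374226; SE_fpc = √((1−f)s²/n) = 4.4059622.
Ratio = √(1−f) = 0.87464615. Reduction = 100·(1 − 0.87464615) = 12.5354%.

12.5354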